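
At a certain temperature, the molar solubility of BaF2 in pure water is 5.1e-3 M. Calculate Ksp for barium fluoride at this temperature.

5.3 × 10^-7

BaF2(s) ⇌ Ba^2+ + 2 F^-
For each mole of BaF2 that dissolves: [Ba^2+] = s, [F^-] = 2s.
Ksp = [Ba^2+][F^-]^2
Ksp = s(2s)^2 = 4s^3
Ksp = 4 × (5.1 × 10^-3)^3 = 5.3 × 10^-7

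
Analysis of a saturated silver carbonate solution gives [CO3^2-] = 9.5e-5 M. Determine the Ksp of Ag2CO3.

Ksp = 3.4 × 10^-12

Ag2CO3(s) <=> 2 Ag^+(aq) + CO3^2-(aq)
Stoichiometry gives [Ag^+] = (2/1)[CO3^2-] = 1.90 x 10^-4 M.
Ksp = [Ag^+]^2[CO3^2-]
Ksp = (1.90 × 10^-4)^2 × 9.5 × 10^-5 = 3.4 × 10^-12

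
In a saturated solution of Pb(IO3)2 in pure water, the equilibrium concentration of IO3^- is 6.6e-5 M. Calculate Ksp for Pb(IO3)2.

Ksp ≈ 1.4e-13

Pb(IO3)2(s) ⇌ Pb^2+(aq) + 2 IO3^-(aq)
Stoichiometry gives [Pb^2+] = (1/2)[IO3^-] = 3.30 × 10^-5 M.
Ksp = [Pb^2+][IO3^-]^2
Ksp = 3.30 × 10^-5 × (6.6 × 10^-5)^2 = 1.4 x 10^-13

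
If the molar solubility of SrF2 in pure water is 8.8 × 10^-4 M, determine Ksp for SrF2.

Ksp ≈ 2.7 × 10^-9

SrF2(s) ⇌ Sr^2+ + 2 F^-
For each mole of SrF2 that dissolves: [Sr^2+] = s, [F^-] = 2s.
Ksp = [Sr^2+][F^-]^2
Ksp = s(2s)^2 = 4s^3
With s = 8.8 x 10^-4: Ksp = 2.7 × 10^-9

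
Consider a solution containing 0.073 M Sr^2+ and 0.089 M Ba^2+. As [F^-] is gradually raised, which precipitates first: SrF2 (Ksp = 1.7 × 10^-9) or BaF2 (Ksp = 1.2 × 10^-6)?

Each salt begins to precipitate when Q = Ksp, i.e. when [F^-] reaches its threshold.
For SrF2: 1.7 × 10^-9 = 0.073 × [F^-]^2  ⇒  [F^-] = 1.5 x 10^-4 M.
For BaF2: 1.2 × 10^-6 = 0.089 × [F^-]^2  ⇒  [F^-] = 3.7 × 10^-3 M.
The salt with the lower threshold [F^-] precipitates first: SrF2.

SrF2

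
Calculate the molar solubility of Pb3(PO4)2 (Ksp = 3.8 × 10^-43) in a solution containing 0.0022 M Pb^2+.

Pb3(PO4)2(s) <=> 3 Pb^2+(aq) + 2 PO4^3-(aq)
Ksp = [Pb^2+]^3[PO4^3-]^2
Let s be the molar solubility in this solution. [Pb^2+] = 0.0022 + 3s ≈ 0.0022, [PO4^3-] = 2s (common-ion effect: Pb^2+ is already 0.0022 M).
Ksp ≈ (0.0022)^3 × (2s)^2
s = 3.0 × 10^-18 M
Check: 3s = 9.0 × 10^-18 ≪ 0.0022, so the approximation is valid.

s ≈ 3.0e-18 M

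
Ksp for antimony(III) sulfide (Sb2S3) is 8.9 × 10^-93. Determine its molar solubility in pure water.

s ≈ 1.5 × 10^-19 M

Sb2S3(s) ⇌ 2 Sb^3+ + 3 S^2-
Ksp = [Sb^3+]^2[S^2-]^3
With molar solubility s: [Sb^3+] = 2s, [S^2-] = 3s.
Substituting: Ksp = (2s)^2(3s)^3 = 108s^5
s^5 = 8.9 × 10^-93 / 108, so s = 1.5 × 10^-19 M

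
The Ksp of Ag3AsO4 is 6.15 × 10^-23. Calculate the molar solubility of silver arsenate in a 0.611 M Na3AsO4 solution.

s ≈ 1.55 x 10^-8 M

Ag3AsO4(s) ⇌ 3 Ag^+(aq) + AsO4^3-(aq)
Ksp = [Ag^+]^3[AsO4^3-]
If s mol/L dissolves here, [Ag^+] = 3s, [AsO4^3-] = 0.611 + s ≈ 0.611 (common-ion effect: AsO4^3- is already 0.611 M).
Ksp ≈ (3s)^3 × 0.611
s = 1.55 x 10^-8 M
Check: s = 1.6 × 10^-8 ≪ 0.611, so the approximation is valid.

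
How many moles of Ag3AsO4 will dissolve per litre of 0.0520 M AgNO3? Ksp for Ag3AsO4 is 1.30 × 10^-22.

Ag3AsO4(s) <=> 3 Ag^+(aq) + AsO4^3-(aq)
Ksp = [Ag^+]^3[AsO4^3-]
Let s be the molar solubility in this solution. [Ag^+] = 0.0520 + 3s ≈ 0.0520, [AsO4^3-] = s (since Ag^+ from AgNO3 dominates).
Ksp ≈ (0.0520)^3 × s
s = 9.25 × 10^-19 M
Check: 3s = 2.8 x 10^-18 ≪ 0.0520, so the approximation is valid.

9.25 × 10^-19 M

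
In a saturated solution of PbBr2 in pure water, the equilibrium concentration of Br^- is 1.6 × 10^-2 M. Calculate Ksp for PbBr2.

PbBr2(s) ⇌ Pb^2+(aq) + 2 Br^-(aq)
Stoichiometry gives [Pb^2+] = (1/2)[Br^-] = 8.00 × 10^-3 M.
Ksp = [Pb^2+][Br^-]^2
Ksp = 8.00 x 10^-3 × (1.6 x 10^-2)^2 = 2.0 × 10^-6

Ksp = 2.0 × 10^-6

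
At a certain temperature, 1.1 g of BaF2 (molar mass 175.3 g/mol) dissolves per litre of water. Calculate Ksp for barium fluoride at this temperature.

9.9 × 10^-7

Molar solubility s = (1.1 g/L) / (175.3 g/mol) = 6.27 x 10^-3 M.
BaF2(s) <=> Ba^2+(aq) + 2 F^-(aq)
Let s = molar solubility. Then [Ba^2+] = s and [F^-] = 2s.
Ksp = [Ba^2+][F^-]^2
Ksp = s(2s)^2 = 4s^3
Ksp = 4 × (6.27 × 10^-3)^3 = 9.9 x 10^-7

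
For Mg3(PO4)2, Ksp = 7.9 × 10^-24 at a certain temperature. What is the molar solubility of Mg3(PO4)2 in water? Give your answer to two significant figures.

Mg3(PO4)2(s) <=> 3 Mg^2+(aq) + 2 PO4^3-(aq)
Ksp = [Mg^2+]^3[PO4^3-]^2
Let s = molar solubility. Then [Mg^2+] = 3s and [PO4^3-] = 2s.
So Ksp = (3s)^3 × (2s)^2 = 108s^5
s^5 = 7.9 × 10^-24 / 108, so s = 9.4 × 10^-6 M

9.4 × 10^-6 M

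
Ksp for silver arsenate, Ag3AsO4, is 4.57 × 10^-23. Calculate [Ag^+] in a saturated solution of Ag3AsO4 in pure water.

3.42 × 10^-6 M

Ag3AsO4(s) <=> 3 Ag^+ + AsO4^3-
Ksp = [Ag^+]^3[AsO4^3-]
For each mole of Ag3AsO4 that dissolves: [Ag^+] = 3s, [AsO4^3-] = s.
Ksp = (3s)^3s = 27s^4
Solving, s = (4.57 × 10^-23/27)^(1/4) = 1.141 × 10^-6 M
[Ag^+] = 3s = 3.42 × 10^-6 M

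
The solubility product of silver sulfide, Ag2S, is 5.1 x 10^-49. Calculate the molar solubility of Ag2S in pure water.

Ag2S(s) <=> 2 Ag^+(aq) + S^2-(aq)
Ksp = [Ag^+]^2[S^2-]
For each mole of Ag2S that dissolves: [Ag^+] = 2s, [S^2-] = s.
Ksp = (2s)^2s = 4s^3
s = (5.1 x 10^-49 / 4)^(1/3) = 5.0 x 10^-17 M

5.0 × 10^-17 M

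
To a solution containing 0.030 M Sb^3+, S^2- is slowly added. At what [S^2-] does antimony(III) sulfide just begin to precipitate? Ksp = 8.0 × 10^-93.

[S^2-] = 2.1e-30 M

Sb2S3(s) ⇌ 2 Sb^3+(aq) + 3 S^2-(aq)
Ksp = [Sb^3+]^2[S^2-]^3
Precipitation begins when Q = Ksp. With [Sb^3+] = 0.030 M:
8.0 × 10^-93 = (0.030)^2 × [S^2-]^3
[S^2-] = (8.0 × 10^-93 / 9.00 x 10^-4)^(1/3) = 2.1 x 10^-30 M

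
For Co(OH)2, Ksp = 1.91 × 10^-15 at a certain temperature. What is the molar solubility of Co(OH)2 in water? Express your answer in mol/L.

Co(OH)2(s) ⇌ Co^2+ + 2 OH^-
Ksp = [Co^2+][OH^-]^2
If s mol/L of Co(OH)2 dissolves, [Co^2+] = s and [OH^-] = 2s.
Ksp = s(2s)^2 = 4s^3
s^3 = 1.91 × 10^-15 / 4, so s = 7.82 × 10^-6 M

s = 7.82 × 10^-6 M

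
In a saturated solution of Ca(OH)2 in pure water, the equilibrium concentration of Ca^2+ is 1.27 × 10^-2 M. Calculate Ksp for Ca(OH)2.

Ksp = 8.19e-6

Ca(OH)2(s) ⇌ Ca^2+(aq) + 2 OH^-(aq)
Stoichiometry gives [OH^-] = (2/1)[Ca^2+] = 2.540 × 10^-2 M.
Ksp = [Ca^2+][OH^-]^2
Ksp = 1.27 × 10^-2 × (2.540 × 10^-2)^2 = 8.19 x 10^-6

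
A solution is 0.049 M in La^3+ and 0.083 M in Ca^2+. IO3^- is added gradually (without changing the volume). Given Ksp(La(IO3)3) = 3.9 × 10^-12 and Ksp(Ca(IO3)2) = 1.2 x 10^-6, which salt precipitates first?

La(IO3)3

Each salt begins to precipitate when Q = Ksp, i.e. when [IO3^-] reaches its threshold.
For La(IO3)3: 3.9 × 10^-12 = 0.049 × [IO3^-]^3  ⇒  [IO3^-] = 4.3 × 10^-4 M.
For Ca(IO3)2: 1.2 x 10^-6 = 0.083 × [IO3^-]^2  ⇒  [IO3^-] = 3.8 x 10^-3 M.
The salt with the lower threshold [IO3^-] precipitates first: La(IO3)3.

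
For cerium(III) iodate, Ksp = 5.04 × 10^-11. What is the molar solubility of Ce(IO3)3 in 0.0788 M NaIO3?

s = 1.03 × 10^-7 M

Ce(IO3)3(s) ⇌ Ce^3+ + 3 IO3^-
Ksp = [Ce^3+][IO3^-]^3
Let s be the molar solubility in this solution. [Ce^3+] = s, [IO3^-] = 0.0788 + 3s ≈ 0.0788 (since IO3^- from NaIO3 dominates).
Ksp ≈ s × (0.0788)^3
s = 1.03 x 10^-7 M
Check: 3s = 3.1 x 10^-7 ≪ 0.0788, so the approximation is valid.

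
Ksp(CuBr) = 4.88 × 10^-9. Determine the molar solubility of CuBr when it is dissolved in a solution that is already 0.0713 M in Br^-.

6.84 × 10^-8 M

CuBr(s) ⇌ Cu^+ + Br^-
Ksp = [Cu^+][Br^-]
Let s = moles of CuBr that dissolve per litre. [Cu^+] = s, [Br^-] = 0.0713 + s ≈ 0.0713 (common-ion effect: Br^- is already 0.0713 M).
Ksp ≈ s × 0.0713
s = 6.84 × 10^-8 M
Check: s = 6.8 x 10^-8 ≪ 0.0713, so the approximation is valid.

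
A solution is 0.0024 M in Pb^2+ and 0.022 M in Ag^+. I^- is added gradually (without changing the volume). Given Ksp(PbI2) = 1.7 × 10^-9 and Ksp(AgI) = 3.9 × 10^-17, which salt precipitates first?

Precipitation of each salt starts when its ion product equals its Ksp.
For PbI2: 1.7 × 10^-9 = 0.0024 × [I^-]^2  ⇒  [I^-] = 8.4 × 10^-4 M.
For AgI: 3.9 × 10^-17 = 0.022 × [I^-]  ⇒  [I^-] = 1.8 x 10^-15 M.
The salt with the lower threshold [I^-] precipitates first: AgI.

AgI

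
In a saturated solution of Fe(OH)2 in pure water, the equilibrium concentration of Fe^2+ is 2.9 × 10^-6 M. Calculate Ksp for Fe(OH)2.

Ksp = 9.8e-17

Fe(OH)2(s) <=> Fe^2+(aq) + 2 OH^-(aq)
Stoichiometry gives [OH^-] = (2/1)[Fe^2+] = 5.80 x 10^-6 M.
Ksp = [Fe^2+][OH^-]^2
Ksp = 2.9 × 10^-6 × (5.80 x 10^-6)^2 = 9.8 x 10^-17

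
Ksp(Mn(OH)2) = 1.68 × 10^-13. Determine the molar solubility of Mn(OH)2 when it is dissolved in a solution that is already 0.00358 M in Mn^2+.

3.43e-6 M

Mn(OH)2(s) ⇌ Mn^2+(aq) + 2 OH^-(aq)
Ksp = [Mn^2+][OH^-]^2
Let s be the molar solubility in this solution. [Mn^2+] = 0.00358 + s ≈ 0.00358, [OH^-] = 2s (Ksp is small, so little additional dissolves).
Ksp ≈ 0.00358 × (2s)^2
s = 3.43 x 10^-6 M
Check: s = 3.4 x 10^-6 ≪ 0.00358, so the approximation is valid.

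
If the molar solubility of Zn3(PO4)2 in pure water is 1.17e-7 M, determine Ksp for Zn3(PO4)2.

Ksp = 2.37 × 10^-33

Zn3(PO4)2(s) <=> 3 Zn^2+ + 2 PO4^3-
With molar solubility s: [Zn^2+] = 3s, [PO4^3-] = 2s.
Ksp = [Zn^2+]^3[PO4^3-]^2
So Ksp = (3s)^3 × (2s)^2 = 108s^5
With s = 1.17 × 10^-7: Ksp = 2.37 × 10^-33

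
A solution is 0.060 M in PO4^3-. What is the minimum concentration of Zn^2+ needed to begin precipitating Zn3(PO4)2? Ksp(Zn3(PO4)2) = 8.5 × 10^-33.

[Zn^2+] = 1.3 × 10^-10 M

Zn3(PO4)2(s) ⇌ 3 Zn^2+ + 2 PO4^3-
Ksp = [Zn^2+]^3[PO4^3-]^2
Precipitation begins when Q = Ksp. With [PO4^3-] = 0.060 M:
8.5 × 10^-33 = (0.060)^2 × [Zn^2+]^3
[Zn^2+] = (8.5 × 10^-33 / 3.60 × 10^-3)^(1/3) = 1.3 x 10^-10 M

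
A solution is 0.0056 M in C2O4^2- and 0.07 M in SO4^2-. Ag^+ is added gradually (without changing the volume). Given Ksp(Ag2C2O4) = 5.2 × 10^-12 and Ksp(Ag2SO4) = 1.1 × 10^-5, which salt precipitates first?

Precipitation of each salt starts when its ion product equals its Ksp.
For Ag2C2O4: 5.2 × 10^-12 = 0.0056 × [Ag^+]^2  ⇒  [Ag^+] = 3.0 × 10^-5 M.
For Ag2SO4: 1.1 × 10^-5 = 0.07 × [Ag^+]^2  ⇒  [Ag^+] = 1.3 x 10^-2 M.
The salt with the lower threshold [Ag^+] precipitates first: Ag2C2O4.

Ag2C2O4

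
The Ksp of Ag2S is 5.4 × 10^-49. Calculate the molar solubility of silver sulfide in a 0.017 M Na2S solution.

s = 2.8 × 10^-24 M

Ag2S(s) ⇌ 2 Ag^+ + S^2-
Ksp = [Ag^+]^2[S^2-]
Let s = moles of Ag2S that dissolve per litre. [Ag^+] = 2s, [S^2-] = 0.017 + s ≈ 0.017 (since S^2- from Na2S dominates).
Ksp ≈ (2s)^2 × 0.017
s = 2.8 x 10^-24 M
Check: s = 2.8 × 10^-24 ≪ 0.017, so the approximation is valid.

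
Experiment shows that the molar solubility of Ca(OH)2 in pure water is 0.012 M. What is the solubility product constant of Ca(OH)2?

Ksp = 6.9 × 10^-6

Ca(OH)2(s) ⇌ Ca^2+ + 2 OH^-
Let s = molar solubility. Then [Ca^2+] = s and [OH^-] = 2s.
Ksp = [Ca^2+][OH^-]^2
Substituting: Ksp = s(2s)^2 = 4s^3
Ksp = 4 × (1.2 × 10^-2)^3 = 6.9 × 10^-6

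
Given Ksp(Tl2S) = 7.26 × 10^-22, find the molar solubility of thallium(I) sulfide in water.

Tl2S(s) ⇌ 2 Tl^+ + S^2-
Ksp = [Tl^+]^2[S^2-]
Let s = molar solubility. Then [Tl^+] = 2s and [S^2-] = s.
Ksp = (2s)^2s = 4s^3
s^3 = 7.26 × 10^-22 / 4, so s = 5.66 x 10^-8 M

5.66e-8 M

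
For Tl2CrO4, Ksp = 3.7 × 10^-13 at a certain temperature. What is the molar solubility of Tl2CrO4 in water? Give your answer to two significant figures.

s = 4.5 x 10^-5 M

Tl2CrO4(s) <=> 2 Tl^+(aq) + CrO4^2-(aq)
Ksp = [Tl^+]^2[CrO4^2-]
For each mole of Tl2CrO4 that dissolves: [Tl^+] = 2s, [CrO4^2-] = s.
Substituting: Ksp = (2s)^2s = 4s^3
Solving, s = (3.7 × 10^-13/4)^(1/3) = 4.5 × 10^-5 M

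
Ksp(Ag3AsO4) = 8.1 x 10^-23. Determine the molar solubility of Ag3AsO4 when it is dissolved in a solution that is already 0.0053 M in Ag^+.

5.4 × 10^-16 M

Ag3AsO4(s) ⇌ 3 Ag^+(aq) + AsO4^3-(aq)
Ksp = [Ag^+]^3[AsO4^3-]
Let s be the molar solubility in this solution. [Ag^+] = 0.0053 + 3s ≈ 0.0053, [AsO4^3-] = s (since the Ag^+ already present dominates).
Ksp ≈ (0.0053)^3 × s
s = 5.4 x 10^-16 M
Check: 3s = 1.6 x 10^-15 ≪ 0.0053, so the approximation is valid.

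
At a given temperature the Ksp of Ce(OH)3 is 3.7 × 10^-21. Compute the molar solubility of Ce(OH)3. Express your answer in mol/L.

s = 3.4 × 10^-6 M

Ce(OH)3(s) <=> Ce^3+ + 3 OH^-
Ksp = [Ce^3+][OH^-]^3
With molar solubility s: [Ce^3+] = s, [OH^-] = 3s.
Ksp = s(3s)^3 = 27s^4
Solving, s = (3.7 × 10^-21/27)^(1/4) = 3.4 × 10^-6 M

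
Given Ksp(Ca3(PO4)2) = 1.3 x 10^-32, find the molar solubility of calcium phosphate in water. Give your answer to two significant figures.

Ca3(PO4)2(s) ⇌ 3 Ca^2+ + 2 PO4^3-
Ksp = [Ca^2+]^3[PO4^3-]^2
With molar solubility s: [Ca^2+] = 3s, [PO4^3-] = 2s.
Ksp = (3s)^3(2s)^2 = 108s^5
Solving, s = (1.3 x 10^-32/108)^(1/5) = 1.6 x 10^-7 M

s ≈ 1.6 × 10^-7 M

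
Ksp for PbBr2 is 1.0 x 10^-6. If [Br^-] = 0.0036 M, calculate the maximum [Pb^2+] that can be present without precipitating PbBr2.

PbBr2(s) ⇌ Pb^2+(aq) + 2 Br^-(aq)
Ksp = [Pb^2+][Br^-]^2
Precipitation begins when Q = Ksp. With [Br^-] = 0.0036 M:
1.0 x 10^-6 = (0.0036)^2 × [Pb^2+]
[Pb^2+] = (1.0 x 10^-6 / 1.30 × 10^-5) = 7.7 x 10^-2 M

[Pb^2+] = 7.7 × 10^-2 M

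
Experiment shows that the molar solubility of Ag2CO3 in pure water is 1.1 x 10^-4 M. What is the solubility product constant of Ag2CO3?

Ag2CO3(s) <=> 2 Ag^+(aq) + CO3^2-(aq)
Let s = molar solubility. Then [Ag^+] = 2s and [CO3^2-] = s.
Ksp = [Ag^+]^2[CO3^2-]
So Ksp = (2s)^2 × s = 4s^3
With s = 1.1 x 10^-4: Ksp = 5.3 × 10^-12

5.3 × 10^-12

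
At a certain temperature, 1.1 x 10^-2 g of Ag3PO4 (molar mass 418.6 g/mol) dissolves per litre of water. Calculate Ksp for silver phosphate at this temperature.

1.3 × 10^-17

Molar solubility s = (1.1 × 10^-2 g/L) / (418.6 g/mol) = 2.63 x 10^-5 M.
Ag3PO4(s) <=> 3 Ag^+ + PO4^3-
With molar solubility s: [Ag^+] = 3s, [PO4^3-] = s.
Ksp = [Ag^+]^3[PO4^3-]
So Ksp = (3s)^3 × s = 27s^4
With s = 2.63 × 10^-5: Ksp = 1.3 × 10^-17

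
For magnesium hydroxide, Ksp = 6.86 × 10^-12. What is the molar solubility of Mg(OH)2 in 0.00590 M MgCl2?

Mg(OH)2(s) <=> Mg^2+(aq) + 2 OH^-(aq)
Ksp = [Mg^2+][OH^-]^2
Let s = moles of Mg(OH)2 that dissolve per litre. [Mg^2+] = 0.00590 + s ≈ 0.00590, [OH^-] = 2s (common-ion effect: Mg^2+ is already 0.00590 M).
Ksp ≈ 0.00590 × (2s)^2
s = 1.70 × 10^-5 M
Check: s = 1.7 × 10^-5 ≪ 0.00590, so the approximation is valid.

s = 1.70 × 10^-5 M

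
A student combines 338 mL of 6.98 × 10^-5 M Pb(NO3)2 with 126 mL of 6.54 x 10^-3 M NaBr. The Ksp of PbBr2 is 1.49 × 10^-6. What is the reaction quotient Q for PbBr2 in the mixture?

1.60 × 10^-10

Total volume = 338 + 126 = 464 mL.
[Pb^2+] = 6.98 × 10^-5 × (338/464) = 5.085 × 10^-5 M
[Br^-] = 6.54 x 10^-3 × (126/464) = 1.776 × 10^-3 M
PbBr2(s) ⇌ Pb^2+ + 2 Br^-, so Q = [Pb^2+][Br^-]^2
Q = (5.085 x 10^-5)(1.776 × 10^-3)^2 = 1.60 × 10^-10
Q < Ksp, so no precipitate of PbBr2 forms.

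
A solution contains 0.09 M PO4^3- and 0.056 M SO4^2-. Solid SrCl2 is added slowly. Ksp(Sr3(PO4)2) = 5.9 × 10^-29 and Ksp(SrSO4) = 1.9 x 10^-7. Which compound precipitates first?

Sr3(PO4)2

Each salt begins to precipitate when Q = Ksp, i.e. when [Sr^2+] reaches its threshold.
For Sr3(PO4)2: 5.9 × 10^-29 = (0.09)^2 × [Sr^2+]^3  ⇒  [Sr^2+] = 1.9 x 10^-9 M.
For SrSO4: 1.9 x 10^-7 = 0.056 × [Sr^2+]  ⇒  [Sr^2+] = 3.4 × 10^-6 M.
The salt with the lower threshold [Sr^2+] precipitates first: Sr3(PO4)2.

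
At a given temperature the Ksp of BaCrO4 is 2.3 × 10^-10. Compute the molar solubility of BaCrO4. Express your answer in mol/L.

s ≈ 1.5 x 10^-5 M

BaCrO4(s) ⇌ Ba^2+(aq) + CrO4^2-(aq)
Ksp = [Ba^2+][CrO4^2-]
For each mole of BaCrO4 that dissolves: [Ba^2+] = s, [CrO4^2-] = s.
Ksp = s × s = s^2
s = √(2.3 × 10^-10) = 1.5 × 10^-5 M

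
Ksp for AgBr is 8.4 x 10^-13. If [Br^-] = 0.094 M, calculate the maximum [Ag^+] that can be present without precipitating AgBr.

8.9 × 10^-12 M

AgBr(s) <=> Ag^+(aq) + Br^-(aq)
Ksp = [Ag^+][Br^-]
Precipitation begins when Q = Ksp. With [Br^-] = 0.094 M:
8.4 x 10^-13 = (0.094) × [Ag^+]
[Ag^+] = (8.4 x 10^-13 / 9.4 x 10^-2) = 8.9 x 10^-12 M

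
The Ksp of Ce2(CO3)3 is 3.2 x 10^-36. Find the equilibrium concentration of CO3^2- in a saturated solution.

[CO3^2-] = 9.4 × 10^-8 M

Ce2(CO3)3(s) <=> 2 Ce^3+(aq) + 3 CO3^2-(aq)
Ksp = [Ce^3+]^2[CO3^2-]^3
Let s = molar solubility. Then [Ce^3+] = 2s and [CO3^2-] = 3s.
Ksp = (2s)^2(3s)^3 = 108s^5
s^5 = 3.2 x 10^-36 / 108, so s = 3.12 × 10^-8 M
[CO3^2-] = 3s = 9.4 × 10^-8 M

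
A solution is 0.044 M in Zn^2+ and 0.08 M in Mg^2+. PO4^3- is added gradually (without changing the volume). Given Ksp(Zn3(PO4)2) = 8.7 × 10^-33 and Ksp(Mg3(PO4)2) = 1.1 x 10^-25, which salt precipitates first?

Zn3(PO4)2

Each salt begins to precipitate when Q = Ksp, i.e. when [PO4^3-] reaches its threshold.
For Zn3(PO4)2: 8.7 × 10^-33 = (0.044)^3 × [PO4^3-]^2  ⇒  [PO4^3-] = 1.0 × 10^-14 M.
For Mg3(PO4)2: 1.1 x 10^-25 = (0.08)^3 × [PO4^3-]^2  ⇒  [PO4^3-] = 1.5 x 10^-11 M.
The salt with the lower threshold [PO4^3-] precipitates first: Zn3(PO4)2.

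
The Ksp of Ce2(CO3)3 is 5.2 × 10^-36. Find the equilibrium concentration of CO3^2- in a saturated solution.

Ce2(CO3)3(s) <=> 2 Ce^3+ + 3 CO3^2-
Ksp = [Ce^3+]^2[CO3^2-]^3
For each mole of Ce2(CO3)3 that dissolves: [Ce^3+] = 2s, [CO3^2-] = 3s.
So Ksp = (2s)^2 × (3s)^3 = 108s^5
Solving, s = (5.2 × 10^-36/108)^(1/5) = 3.44 × 10^-8 M
[CO3^2-] = 3s = 1.0 × 10^-7 M

[CO3^2-] = 1.0 x 10^-7 M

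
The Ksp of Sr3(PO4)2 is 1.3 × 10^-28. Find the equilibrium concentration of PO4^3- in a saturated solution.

Sr3(PO4)2(s) ⇌ 3 Sr^2+(aq) + 2 PO4^3-(aq)
Ksp = [Sr^2+]^3[PO4^3-]^2
With molar solubility s: [Sr^2+] = 3s, [PO4^3-] = 2s.
Ksp = (3s)^3(2s)^2 = 108s^5
s = (1.3 × 10^-28 / 108)^(1/5) = 1.04 × 10^-6 M
[PO4^3-] = 2s = 2.1 x 10^-6 M

2.1e-6 M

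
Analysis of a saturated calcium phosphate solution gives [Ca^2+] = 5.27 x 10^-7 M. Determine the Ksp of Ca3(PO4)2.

Ca3(PO4)2(s) ⇌ 3 Ca^2+(aq) + 2 PO4^3-(aq)
Stoichiometry gives [PO4^3-] = (2/3)[Ca^2+] = 3.513 x 10^-7 M.
Ksp = [Ca^2+]^3[PO4^3-]^2
Ksp = (5.27 x 10^-7)^3 × (3.513 × 10^-7)^2 = 1.81 × 10^-32

1.81e-32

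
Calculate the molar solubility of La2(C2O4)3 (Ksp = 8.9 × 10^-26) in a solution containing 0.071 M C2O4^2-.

La2(C2O4)3(s) ⇌ 2 La^3+ + 3 C2O4^2-
Ksp = [La^3+]^2[C2O4^2-]^3
Let s be the molar solubility in this solution. [La^3+] = 2s, [C2O4^2-] = 0.071 + 3s ≈ 0.071 (Ksp is small, so little additional dissolves).
Ksp ≈ (2s)^2 × (0.071)^3
s = 7.9 x 10^-12 M
Check: 3s = 2.4 × 10^-11 ≪ 0.071, so the approximation is valid.

s ≈ 7.9 × 10^-12 M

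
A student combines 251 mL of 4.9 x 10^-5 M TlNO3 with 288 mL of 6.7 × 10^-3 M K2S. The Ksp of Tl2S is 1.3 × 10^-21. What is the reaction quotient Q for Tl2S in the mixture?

Q ≈ 1.9 × 10^-12

Total volume = 251 + 288 = 539 mL.
[Tl^+] = 4.9 × 10^-5 × (251/539) = 2.28 × 10^-5 M
[S^2-] = 6.7 × 10^-3 × (288/539) = 3.58 × 10^-3 M
Tl2S(s) ⇌ 2 Tl^+ + S^2-, so Q = [Tl^+]^2[S^2-]
Q = (2.28 x 10^-5)^2(3.58 x 10^-3) = 1.9 × 10^-12
Q > Ksp, so Tl2S will precipitate.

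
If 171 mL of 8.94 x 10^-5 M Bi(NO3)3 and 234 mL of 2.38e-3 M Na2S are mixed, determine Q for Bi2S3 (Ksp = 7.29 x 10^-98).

Total volume = 171 + 234 = 405 mL.
[Bi^3+] = 8.94 x 10^-5 × (171/405) = 3.775 × 10^-5 M
[S^2-] = 2.38 × 10^-3 × (234/405) = 1.375 × 10^-3 M
Bi2S3(s) <=> 2 Bi^3+(aq) + 3 S^2-(aq), so Q = [Bi^3+]^2[S^2-]^3
Q = (3.775 × 10^-5)^2(1.375 x 10^-3)^3 = 3.70 × 10^-18
Q > Ksp, so Bi2S3 will precipitate.

Q = 3.70 x 10^-18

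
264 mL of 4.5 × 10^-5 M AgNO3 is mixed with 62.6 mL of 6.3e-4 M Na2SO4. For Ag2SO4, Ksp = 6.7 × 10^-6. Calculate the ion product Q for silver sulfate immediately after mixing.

Q ≈ 1.6 x 10^-13

Total volume = 264 + 62.6 = 326.6 mL.
[Ag^+] = 4.5 × 10^-5 × (264/326.6) = 3.64 × 10^-5 M
[SO4^2-] = 6.3 × 10^-4 × (62.6/326.6) = 1.21 x 10^-4 M
Ag2SO4(s) <=> 2 Ag^+(aq) + SO4^2-(aq), so Q = [Ag^+]^2[SO4^2-]
Q = (3.64 × 10^-5)^2(1.21 × 10^-4) = 1.6 × 10^-13
Q < Ksp, so no precipitate of Ag2SO4 forms.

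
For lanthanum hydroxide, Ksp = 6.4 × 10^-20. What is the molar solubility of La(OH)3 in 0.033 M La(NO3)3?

La(OH)3(s) ⇌ La^3+ + 3 OH^-
Ksp = [La^3+][OH^-]^3
Let s be the molar solubility in this solution. [La^3+] = 0.033 + s ≈ 0.033, [OH^-] = 3s (since La^3+ from La(NO3)3 dominates).
Ksp ≈ 0.033 × (3s)^3
s = 4.2 × 10^-7 M
Check: s = 4.2 x 10^-7 ≪ 0.033, so the approximation is valid.

4.2e-7 M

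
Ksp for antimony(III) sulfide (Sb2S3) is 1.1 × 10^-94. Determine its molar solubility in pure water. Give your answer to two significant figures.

s ≈ 6.3e-20 M

Sb2S3(s) ⇌ 2 Sb^3+ + 3 S^2-
Ksp = [Sb^3+]^2[S^2-]^3
For each mole of Sb2S3 that dissolves: [Sb^3+] = 2s, [S^2-] = 3s.
Substituting: Ksp = (2s)^2(3s)^3 = 108s^5
s^5 = 1.1 × 10^-94 / 108, so s = 6.3 × 10^-20 M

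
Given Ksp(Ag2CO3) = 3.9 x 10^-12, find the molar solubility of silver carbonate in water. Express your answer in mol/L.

s ≈ 9.9 × 10^-5 M

Ag2CO3(s) <=> 2 Ag^+(aq) + CO3^2-(aq)
Ksp = [Ag^+]^2[CO3^2-]
With molar solubility s: [Ag^+] = 2s, [CO3^2-] = s.
Ksp = (2s)^2s = 4s^3
s = (3.9 x 10^-12 / 4)^(1/3) = 9.9 x 10^-5 M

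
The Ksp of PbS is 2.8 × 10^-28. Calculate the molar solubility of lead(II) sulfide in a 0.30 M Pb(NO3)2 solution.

PbS(s) ⇌ Pb^2+ + S^2-
Ksp = [Pb^2+][S^2-]
Let s = moles of PbS that dissolve per litre. [Pb^2+] = 0.30 + s ≈ 0.30, [S^2-] = s (common-ion effect: Pb^2+ is already 0.30 M).
Ksp ≈ 0.30 × s
s = 9.3 × 10^-28 M
Check: s = 9.3 x 10^-28 ≪ 0.30, so the approximation is valid.

s = 9.3 x 10^-28 M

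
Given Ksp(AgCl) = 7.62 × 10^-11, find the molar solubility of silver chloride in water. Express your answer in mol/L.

s = 8.73e-6 M

AgCl(s) ⇌ Ag^+ + Cl^-
Ksp = [Ag^+][Cl^-]
If s mol/L of AgCl dissolves, [Ag^+] = s and [Cl^-] = s.
Ksp = (s)(s) = s^2
s = √(7.62 × 10^-11) = 8.73 x 10^-6 M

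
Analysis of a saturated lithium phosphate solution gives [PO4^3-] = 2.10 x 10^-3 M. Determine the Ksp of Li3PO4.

Li3PO4(s) ⇌ 3 Li^+(aq) + PO4^3-(aq)
Stoichiometry gives [Li^+] = (3/1)[PO4^3-] = 6.300 × 10^-3 M.
Ksp = [Li^+]^3[PO4^3-]
Ksp = (6.300 x 10^-3)^3 × 2.10 x 10^-3 = 5.25 × 10^-10

5.25e-10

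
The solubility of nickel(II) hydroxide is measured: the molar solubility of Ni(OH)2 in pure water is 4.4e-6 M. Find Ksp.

Ksp = 3.4 × 10^-16

Ni(OH)2(s) ⇌ Ni^2+ + 2 OH^-
If s mol/L of Ni(OH)2 dissolves, [Ni^2+] = s and [OH^-] = 2s.
Ksp = [Ni^2+][OH^-]^2
Ksp = s(2s)^2 = 4s^3
Ksp = 4 × (4.4 × 10^-6)^3 = 3.4 x 10^-16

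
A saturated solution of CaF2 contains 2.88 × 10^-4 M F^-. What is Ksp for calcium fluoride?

1.19 × 10^-11

CaF2(s) ⇌ Ca^2+ + 2 F^-
Stoichiometry gives [Ca^2+] = (1/2)[F^-] = 1.440 × 10^-4 M.
Ksp = [Ca^2+][F^-]^2
Ksp = 1.440 × 10^-4 × (2.88 × 10^-4)^2 = 1.19 x 10^-11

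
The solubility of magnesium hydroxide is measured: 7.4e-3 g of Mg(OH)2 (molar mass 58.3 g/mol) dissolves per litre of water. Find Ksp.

Ksp = 8.2 × 10^-12

Molar solubility s = (7.4 × 10^-3 g/L) / (58.3 g/mol) = 1.27 × 10^-4 M.
Mg(OH)2(s) <=> Mg^2+(aq) + 2 OH^-(aq)
Let s = molar solubility. Then [Mg^2+] = s and [OH^-] = 2s.
Ksp = [Mg^2+][OH^-]^2
So Ksp = s × (2s)^2 = 4s^3
With s = 1.27 x 10^-4: Ksp = 8.2 × 10^-12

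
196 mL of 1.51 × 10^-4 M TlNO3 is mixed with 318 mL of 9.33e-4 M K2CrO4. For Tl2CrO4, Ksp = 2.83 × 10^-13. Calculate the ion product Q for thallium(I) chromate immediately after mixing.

Total volume = 196 + 318 = 514 mL.
[Tl^+] = 1.51 x 10^-4 × (196/514) = 5.758 x 10^-5 M
[CrO4^2-] = 9.33 x 10^-4 × (318/514) = 5.772 × 10^-4 M
Tl2CrO4(s) <=> 2 Tl^+(aq) + CrO4^2-(aq), so Q = [Tl^+]^2[CrO4^2-]
Q = (5.758 × 10^-5)^2(5.772 × 10^-4) = 1.91 x 10^-12
Q > Ksp, so Tl2CrO4 will precipitate.

1.91 x 10^-12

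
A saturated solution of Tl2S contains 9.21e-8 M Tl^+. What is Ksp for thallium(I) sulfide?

3.91 x 10^-22

Tl2S(s) ⇌ 2 Tl^+ + S^2-
Stoichiometry gives [S^2-] = (1/2)[Tl^+] = 4.605 × 10^-8 M.
Ksp = [Tl^+]^2[S^2-]
Ksp = (9.21 x 10^-8)^2 × 4.605 × 10^-8 = 3.91 × 10^-22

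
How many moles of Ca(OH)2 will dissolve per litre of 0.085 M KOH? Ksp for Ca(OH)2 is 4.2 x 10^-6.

s ≈ 5.8 x 10^-4 M

Ca(OH)2(s) <=> Ca^2+(aq) + 2 OH^-(aq)
Ksp = [Ca^2+][OH^-]^2
Let s = moles of Ca(OH)2 that dissolve per litre. [Ca^2+] = s, [OH^-] = 0.085 + 2s ≈ 0.085 (common-ion effect: OH^- is already 0.085 M).
Ksp ≈ s × (0.085)^2
s = 5.8 × 10^-4 M
Check: 2s = 1.2 x 10^-3 ≪ 0.085, so the approximation is valid.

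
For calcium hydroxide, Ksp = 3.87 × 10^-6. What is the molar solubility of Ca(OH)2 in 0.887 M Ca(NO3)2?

Ca(OH)2(s) <=> Ca^2+ + 2 OH^-
Ksp = [Ca^2+][OH^-]^2
Let s = moles of Ca(OH)2 that dissolve per litre. [Ca^2+] = 0.887 + s ≈ 0.887, [OH^-] = 2s (Ksp is small, so little additional dissolves).
Ksp ≈ 0.887 × (2s)^2
s = 1.04 × 10^-3 M
Check: s = 1.0 x 10^-3 ≪ 0.887, so the approximation is valid.

1.04e-3 M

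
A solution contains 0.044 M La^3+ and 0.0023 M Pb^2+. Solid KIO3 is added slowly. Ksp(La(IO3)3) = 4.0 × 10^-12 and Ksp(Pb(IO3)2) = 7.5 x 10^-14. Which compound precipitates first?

Precipitation of each salt starts when its ion product equals its Ksp.
For La(IO3)3: 4.0 × 10^-12 = 0.044 × [IO3^-]^3  ⇒  [IO3^-] = 4.5 × 10^-4 M.
For Pb(IO3)2: 7.5 x 10^-14 = 0.0023 × [IO3^-]^2  ⇒  [IO3^-] = 5.7 × 10^-6 M.
The salt with the lower threshold [IO3^-] precipitates first: Pb(IO3)2.

Pb(IO3)2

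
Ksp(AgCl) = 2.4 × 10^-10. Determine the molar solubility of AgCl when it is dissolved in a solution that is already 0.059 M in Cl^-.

AgCl(s) <=> Ag^+ + Cl^-
Ksp = [Ag^+][Cl^-]
Let s be the molar solubility in this solution. [Ag^+] = s, [Cl^-] = 0.059 + s ≈ 0.059 (since the Cl^- already present dominates).
Ksp ≈ s × 0.059
s = 4.1 × 10^-9 M
Check: s = 4.1 x 10^-9 ≪ 0.059, so the approximation is valid.

4.1 × 10^-9 M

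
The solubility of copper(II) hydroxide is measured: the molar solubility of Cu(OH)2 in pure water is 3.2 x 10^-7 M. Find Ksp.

Cu(OH)2(s) <=> Cu^2+ + 2 OH^-
For each mole of Cu(OH)2 that dissolves: [Cu^2+] = s, [OH^-] = 2s.
Ksp = [Cu^2+][OH^-]^2
So Ksp = s × (2s)^2 = 4s^3
With s = 3.2 x 10^-7: Ksp = 1.3 × 10^-19

Ksp ≈ 1.3 × 10^-19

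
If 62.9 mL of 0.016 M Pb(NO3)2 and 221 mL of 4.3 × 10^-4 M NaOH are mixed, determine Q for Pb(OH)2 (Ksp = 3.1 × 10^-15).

4.0 × 10^-10

Total volume = 62.9 + 221 = 283.9 mL.
[Pb^2+] = 1.6 × 10^-2 × (62.9/283.9) = 3.54 x 10^-3 M
[OH^-] = 4.3 x 10^-4 × (221/283.9) = 3.35 × 10^-4 M
Pb(OH)2(s) ⇌ Pb^2+ + 2 OH^-, so Q = [Pb^2+][OH^-]^2
Q = (3.54 x 10^-3)(3.35 x 10^-4)^2 = 4.0 x 10^-10
Q > Ksp, so Pb(OH)2 will precipitate.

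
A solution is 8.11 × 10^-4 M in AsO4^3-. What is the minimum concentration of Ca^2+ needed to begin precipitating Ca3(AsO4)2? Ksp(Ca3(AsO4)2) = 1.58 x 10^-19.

Ca3(AsO4)2(s) <=> 3 Ca^2+(aq) + 2 AsO4^3-(aq)
Ksp = [Ca^2+]^3[AsO4^3-]^2
Precipitation begins when Q = Ksp. With [AsO4^3-] = 8.11 × 10^-4 M:
1.58 x 10^-19 = (8.11 × 10^-4)^2 × [Ca^2+]^3
[Ca^2+] = (1.58 x 10^-19 / 6.577 x 10^-7)^(1/3) = 6.22 x 10^-5 M

[Ca^2+] = 6.22e-5 M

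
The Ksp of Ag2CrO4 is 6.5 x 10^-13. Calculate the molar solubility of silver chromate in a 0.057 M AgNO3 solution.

s ≈ 2.0e-10 M

Ag2CrO4(s) ⇌ 2 Ag^+(aq) + CrO4^2-(aq)
Ksp = [Ag^+]^2[CrO4^2-]
Let s = moles of Ag2CrO4 that dissolve per litre. [Ag^+] = 0.057 + 2s ≈ 0.057, [CrO4^2-] = s (Ksp is small, so little additional dissolves).
Ksp ≈ (0.057)^2 × s
s = 2.0 × 10^-10 M
Check: 2s = 4.0 × 10^-10 ≪ 0.057, so the approximation is valid.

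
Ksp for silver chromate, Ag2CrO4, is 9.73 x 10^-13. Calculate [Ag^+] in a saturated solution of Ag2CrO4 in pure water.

1.25 × 10^-4 M

Ag2CrO4(s) <=> 2 Ag^+ + CrO4^2-
Ksp = [Ag^+]^2[CrO4^2-]
With molar solubility s: [Ag^+] = 2s, [CrO4^2-] = s.
Ksp = (2s)^2s = 4s^3
Solving, s = (9.73 x 10^-13/4)^(1/3) = 6.242 × 10^-5 M
[Ag^+] = 2s = 1.25 x 10^-4 M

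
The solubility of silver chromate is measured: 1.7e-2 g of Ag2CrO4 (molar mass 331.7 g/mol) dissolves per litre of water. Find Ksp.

Ksp = 5.4 × 10^-13

Molar solubility s = (1.7 × 10^-2 g/L) / (331.7 g/mol) = 5.13 x 10^-5 M.
Ag2CrO4(s) ⇌ 2 Ag^+(aq) + CrO4^2-(aq)
With molar solubility s: [Ag^+] = 2s, [CrO4^2-] = s.
Ksp = [Ag^+]^2[CrO4^2-]
So Ksp = (2s)^2 × s = 4s^3
Ksp = 4 × (5.13 × 10^-5)^3 = 5.4 × 10^-13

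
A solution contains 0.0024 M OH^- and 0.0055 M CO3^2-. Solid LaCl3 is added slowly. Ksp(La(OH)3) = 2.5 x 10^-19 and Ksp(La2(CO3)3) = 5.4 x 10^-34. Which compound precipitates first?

Precipitation of each salt starts when its ion product equals its Ksp.
For La(OH)3: 2.5 x 10^-19 = (0.0024)^3 × [La^3+]  ⇒  [La^3+] = 1.8 x 10^-11 M.
For La2(CO3)3: 5.4 x 10^-34 = (0.0055)^3 × [La^3+]^2  ⇒  [La^3+] = 5.7 × 10^-14 M.
The salt with the lower threshold [La^3+] precipitates first: La2(CO3)3.

La2(CO3)3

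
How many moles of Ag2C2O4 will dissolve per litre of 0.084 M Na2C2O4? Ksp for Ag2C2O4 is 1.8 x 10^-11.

s ≈ 7.3 × 10^-6 M

Ag2C2O4(s) ⇌ 2 Ag^+(aq) + C2O4^2-(aq)
Ksp = [Ag^+]^2[C2O4^2-]
Let s be the molar solubility in this solution. [Ag^+] = 2s, [C2O4^2-] = 0.084 + s ≈ 0.084 (Ksp is small, so little additional dissolves).
Ksp ≈ (2s)^2 × 0.084
s = 7.3 x 10^-6 M
Check: s = 7.3 × 10^-6 ≪ 0.084, so the approximation is valid.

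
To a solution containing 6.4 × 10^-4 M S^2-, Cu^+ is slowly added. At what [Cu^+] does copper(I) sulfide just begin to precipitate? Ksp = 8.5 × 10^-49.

[Cu^+] ≈ 3.6e-23 M

Cu2S(s) ⇌ 2 Cu^+(aq) + S^2-(aq)
Ksp = [Cu^+]^2[S^2-]
Precipitation begins when Q = Ksp. With [S^2-] = 6.4 × 10^-4 M:
8.5 × 10^-49 = (6.4 × 10^-4) × [Cu^+]^2
[Cu^+] = (8.5 × 10^-49 / 6.4 x 10^-4)^(1/2) = 3.6 × 10^-23 M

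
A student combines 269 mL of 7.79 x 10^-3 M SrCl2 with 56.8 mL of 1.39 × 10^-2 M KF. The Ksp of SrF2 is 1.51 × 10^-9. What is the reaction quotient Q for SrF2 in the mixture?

Total volume = 269 + 56.8 = 325.8 mL.
[Sr^2+] = 7.79 × 10^-3 × (269/325.8) = 6.432 × 10^-3 M
[F^-] = 1.39 × 10^-2 × (56.8/325.8) = 2.423 × 10^-3 M
SrF2(s) ⇌ Sr^2+ + 2 F^-, so Q = [Sr^2+][F^-]^2
Q = (6.432 × 10^-3)(2.423 x 10^-3)^2 = 3.78 × 10^-8
Q > Ksp, so SrF2 will precipitate.

3.78e-8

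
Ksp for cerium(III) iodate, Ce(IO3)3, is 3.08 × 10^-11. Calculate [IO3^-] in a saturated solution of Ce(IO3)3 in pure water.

Ce(IO3)3(s) ⇌ Ce^3+(aq) + 3 IO3^-(aq)
Ksp = [Ce^3+][IO3^-]^3
With molar solubility s: [Ce^3+] = s, [IO3^-] = 3s.
So Ksp = s × (3s)^3 = 27s^4
s = (3.08 × 10^-11 / 27)^(1/4) = 1.033 × 10^-3 M
[IO3^-] = 3s = 3.10 × 10^-3 M

[IO3^-] = 3.10e-3 M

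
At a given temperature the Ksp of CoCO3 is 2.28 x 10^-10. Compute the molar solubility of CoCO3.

CoCO3(s) ⇌ Co^2+(aq) + CO3^2-(aq)
Ksp = [Co^2+][CO3^2-]
If s mol/L of CoCO3 dissolves, [Co^2+] = s and [CO3^2-] = s.
Ksp = s^2
s = (2.28 x 10^-10)^(1/2) = 1.51 x 10^-5 M

1.51e-5 M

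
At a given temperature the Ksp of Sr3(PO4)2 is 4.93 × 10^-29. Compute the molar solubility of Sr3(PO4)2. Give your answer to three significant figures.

Sr3(PO4)2(s) ⇌ 3 Sr^2+ + 2 PO4^3-
Ksp = [Sr^2+]^3[PO4^3-]^2
Let s = molar solubility. Then [Sr^2+] = 3s and [PO4^3-] = 2s.
So Ksp = (3s)^3 × (2s)^2 = 108s^5
s^5 = 4.93 × 10^-29 / 108, so s = 8.55 × 10^-7 M

8.55e-7 M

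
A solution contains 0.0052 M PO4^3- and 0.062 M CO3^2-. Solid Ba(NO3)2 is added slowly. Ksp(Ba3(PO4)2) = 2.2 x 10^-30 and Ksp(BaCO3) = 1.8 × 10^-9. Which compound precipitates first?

Precipitation of each salt starts when its ion product equals its Ksp.
For Ba3(PO4)2: 2.2 x 10^-30 = (0.0052)^2 × [Ba^2+]^3  ⇒  [Ba^2+] = 4.3 x 10^-9 M.
For BaCO3: 1.8 × 10^-9 = 0.062 × [Ba^2+]  ⇒  [Ba^2+] = 2.9 × 10^-8 M.
The salt with the lower threshold [Ba^2+] precipitates first: Ba3(PO4)2.

Ba3(PO4)2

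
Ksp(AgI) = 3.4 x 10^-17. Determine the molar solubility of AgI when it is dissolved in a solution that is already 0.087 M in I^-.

s = 3.9 × 10^-16 M

AgI(s) ⇌ Ag^+(aq) + I^-(aq)
Ksp = [Ag^+][I^-]
Let s be the molar solubility in this solution. [Ag^+] = s, [I^-] = 0.087 + s ≈ 0.087 (since the I^- already present dominates).
Ksp ≈ s × 0.087
s = 3.9 × 10^-16 M
Check: s = 3.9 × 10^-16 ≪ 0.087, so the approximation is valid.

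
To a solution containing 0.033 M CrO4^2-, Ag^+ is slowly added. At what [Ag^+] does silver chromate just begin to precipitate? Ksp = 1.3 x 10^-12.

[Ag^+] ≈ 6.3 × 10^-6 M

Ag2CrO4(s) <=> 2 Ag^+(aq) + CrO4^2-(aq)
Ksp = [Ag^+]^2[CrO4^2-]
Precipitation begins when Q = Ksp. With [CrO4^2-] = 0.033 M:
1.3 x 10^-12 = (0.033) × [Ag^+]^2
[Ag^+] = (1.3 x 10^-12 / 3.3 × 10^-2)^(1/2) = 6.3 × 10^-6 M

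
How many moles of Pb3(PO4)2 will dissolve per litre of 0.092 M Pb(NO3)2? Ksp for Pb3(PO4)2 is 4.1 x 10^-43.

s ≈ 1.1 x 10^-20 M

Pb3(PO4)2(s) ⇌ 3 Pb^2+(aq) + 2 PO4^3-(aq)
Ksp = [Pb^2+]^3[PO4^3-]^2
Let s = moles of Pb3(PO4)2 that dissolve per litre. [Pb^2+] = 0.092 + 3s ≈ 0.092, [PO4^3-] = 2s (common-ion effect: Pb^2+ is already 0.092 M).
Ksp ≈ (0.092)^3 × (2s)^2
s = 1.1 x 10^-20 M
Check: 3s = 3.4 × 10^-20 ≪ 0.092, so the approximation is valid.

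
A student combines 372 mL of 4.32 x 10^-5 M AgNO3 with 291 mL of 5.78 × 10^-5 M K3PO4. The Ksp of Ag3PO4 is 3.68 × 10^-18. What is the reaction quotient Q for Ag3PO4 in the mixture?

Total volume = 372 + 291 = 663 mL.
[Ag^+] = 4.32 × 10^-5 × (372/663) = 2.424 x 10^-5 M
[PO4^3-] = 5.78 x 10^-5 × (291/663) = 2.537 × 10^-5 M
Ag3PO4(s) ⇌ 3 Ag^+ + PO4^3-, so Q = [Ag^+]^3[PO4^3-]
Q = (2.424 × 10^-5)^3(2.537 × 10^-5) = 3.61 × 10^-19
Q < Ksp, so no precipitate of Ag3PO4 forms.

Q = 3.61 × 10^-19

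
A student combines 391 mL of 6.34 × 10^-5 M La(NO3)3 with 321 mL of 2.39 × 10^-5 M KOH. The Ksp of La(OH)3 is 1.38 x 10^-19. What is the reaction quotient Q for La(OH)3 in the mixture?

Q ≈ 4.36 × 10^-20

Total volume = 391 + 321 = 712 mL.
[La^3+] = 6.34 × 10^-5 × (391/712) = 3.482 x 10^-5 M
[OH^-] = 2.39 x 10^-5 × (321/712) = 1.078 x 10^-5 M
La(OH)3(s) <=> La^3+(aq) + 3 OH^-(aq), so Q = [La^3+][OH^-]^3
Q = (3.482 × 10^-5)(1.078 × 10^-5)^3 = 4.36 x 10^-20
Q < Ksp, so no precipitate of La(OH)3 forms.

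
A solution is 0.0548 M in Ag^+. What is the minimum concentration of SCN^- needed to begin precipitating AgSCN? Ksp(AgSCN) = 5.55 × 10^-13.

[SCN^-] = 1.01 × 10^-11 M

AgSCN(s) ⇌ Ag^+(aq) + SCN^-(aq)
Ksp = [Ag^+][SCN^-]
Precipitation begins when Q = Ksp. With [Ag^+] = 0.0548 M:
5.55 × 10^-13 = (0.0548) × [SCN^-]
[SCN^-] = (5.55 × 10^-13 / 5.48 × 10^-2) = 1.01 x 10^-11 M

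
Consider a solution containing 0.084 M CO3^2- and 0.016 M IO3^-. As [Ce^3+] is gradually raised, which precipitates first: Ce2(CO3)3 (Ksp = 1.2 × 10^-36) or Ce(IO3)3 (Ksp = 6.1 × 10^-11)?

Precipitation of each salt starts when its ion product equals its Ksp.
For Ce2(CO3)3: 1.2 × 10^-36 = (0.084)^3 × [Ce^3+]^2  ⇒  [Ce^3+] = 4.5 x 10^-17 M.
For Ce(IO3)3: 6.1 × 10^-11 = (0.016)^3 × [Ce^3+]  ⇒  [Ce^3+] = 1.5 × 10^-5 M.
The salt with the lower threshold [Ce^3+] precipitates first: Ce2(CO3)3.

Ce2(CO3)3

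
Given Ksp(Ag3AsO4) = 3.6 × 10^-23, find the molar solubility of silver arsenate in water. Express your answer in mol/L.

1.1 × 10^-6 M

Ag3AsO4(s) ⇌ 3 Ag^+(aq) + AsO4^3-(aq)
Ksp = [Ag^+]^3[AsO4^3-]
Let s = molar solubility. Then [Ag^+] = 3s and [AsO4^3-] = s.
Substituting: Ksp = (3s)^3s = 27s^4
s^4 = 3.6 × 10^-23 / 27, so s = 1.1 × 10^-6 M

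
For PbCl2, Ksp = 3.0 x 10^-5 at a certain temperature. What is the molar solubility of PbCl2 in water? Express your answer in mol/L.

PbCl2(s) ⇌ Pb^2+ + 2 Cl^-
Ksp = [Pb^2+][Cl^-]^2
With molar solubility s: [Pb^2+] = s, [Cl^-] = 2s.
Substituting: Ksp = s(2s)^2 = 4s^3
Solving, s = (3.0 x 10^-5/4)^(1/3) = 2.0 x 10^-2 M

s = 2.0 × 10^-2 M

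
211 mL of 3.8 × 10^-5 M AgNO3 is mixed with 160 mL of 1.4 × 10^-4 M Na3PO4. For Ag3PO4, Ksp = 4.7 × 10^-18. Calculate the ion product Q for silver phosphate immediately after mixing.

6.1 × 10^-19

Total volume = 211 + 160 = 371 mL.
[Ag^+] = 3.8 x 10^-5 × (211/371) = 2.16 x 10^-5 M
[PO4^3-] = 1.4 × 10^-4 × (160/371) = 6.04 × 10^-5 M
Ag3PO4(s) ⇌ 3 Ag^+ + PO4^3-, so Q = [Ag^+]^3[PO4^3-]
Q = (2.16 × 10^-5)^3(6.04 × 10^-5) = 6.1 × 10^-19
Q < Ksp, so no precipitate of Ag3PO4 forms.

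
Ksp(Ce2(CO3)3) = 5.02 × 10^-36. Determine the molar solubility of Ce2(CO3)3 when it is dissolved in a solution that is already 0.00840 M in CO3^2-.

s = 1.46 x 10^-15 M

Ce2(CO3)3(s) <=> 2 Ce^3+ + 3 CO3^2-
Ksp = [Ce^3+]^2[CO3^2-]^3
If s mol/L dissolves here, [Ce^3+] = 2s, [CO3^2-] = 0.00840 + 3s ≈ 0.00840 (common-ion effect: CO3^2- is already 0.00840 M).
Ksp ≈ (2s)^2 × (0.00840)^3
s = 1.46 x 10^-15 M
Check: 3s = 4.4 × 10^-15 ≪ 0.00840, so the approximation is valid.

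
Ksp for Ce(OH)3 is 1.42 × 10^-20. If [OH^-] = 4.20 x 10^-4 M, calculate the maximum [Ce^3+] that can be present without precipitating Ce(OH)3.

[Ce^3+] = 1.92 x 10^-10 M

Ce(OH)3(s) <=> Ce^3+(aq) + 3 OH^-(aq)
Ksp = [Ce^3+][OH^-]^3
Precipitation begins when Q = Ksp. With [OH^-] = 4.20 x 10^-4 M:
1.42 × 10^-20 = (4.20 x 10^-4)^3 × [Ce^3+]
[Ce^3+] = (1.42 × 10^-20 / 7.409 × 10^-11) = 1.92 x 10^-10 M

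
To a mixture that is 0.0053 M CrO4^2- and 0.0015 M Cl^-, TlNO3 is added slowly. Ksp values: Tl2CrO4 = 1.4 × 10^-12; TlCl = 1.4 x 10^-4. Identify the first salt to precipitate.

Tl2CrO4

Precipitation of each salt starts when its ion product equals its Ksp.
For Tl2CrO4: 1.4 × 10^-12 = 0.0053 × [Tl^+]^2  ⇒  [Tl^+] = 1.6 × 10^-5 M.
For TlCl: 1.4 x 10^-4 = 0.0015 × [Tl^+]  ⇒  [Tl^+] = 9.3 × 10^-2 M.
The salt with the lower threshold [Tl^+] precipitates first: Tl2CrO4.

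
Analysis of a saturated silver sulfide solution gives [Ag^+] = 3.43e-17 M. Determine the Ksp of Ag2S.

Ag2S(s) ⇌ 2 Ag^+(aq) + S^2-(aq)
Stoichiometry gives [S^2-] = (1/2)[Ag^+] = 1.715 × 10^-17 M.
Ksp = [Ag^+]^2[S^2-]
Ksp = (3.43 × 10^-17)^2 × 1.715 × 10^-17 = 2.02 × 10^-50

Ksp ≈ 2.02 × 10^-50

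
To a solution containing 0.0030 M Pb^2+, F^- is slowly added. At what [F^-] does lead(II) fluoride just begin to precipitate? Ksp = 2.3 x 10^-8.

[F^-] ≈ 2.8 × 10^-3 M

PbF2(s) <=> Pb^2+ + 2 F^-
Ksp = [Pb^2+][F^-]^2
Precipitation begins when Q = Ksp. With [Pb^2+] = 0.0030 M:
2.3 x 10^-8 = (0.0030) × [F^-]^2
[F^-] = (2.3 x 10^-8 / 3.0 x 10^-3)^(1/2) = 2.8 x 10^-3 M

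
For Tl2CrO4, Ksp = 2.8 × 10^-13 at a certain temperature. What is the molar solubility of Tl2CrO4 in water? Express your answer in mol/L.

s ≈ 4.1 x 10^-5 M

Tl2CrO4(s) ⇌ 2 Tl^+(aq) + CrO4^2-(aq)
Ksp = [Tl^+]^2[CrO4^2-]
If s mol/L of Tl2CrO4 dissolves, [Tl^+] = 2s and [CrO4^2-] = s.
So Ksp = (2s)^2 × s = 4s^3
Solving, s = (2.8 × 10^-13/4)^(1/3) = 4.1 × 10^-5 M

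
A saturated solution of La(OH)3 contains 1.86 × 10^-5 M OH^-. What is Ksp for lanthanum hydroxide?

Ksp ≈ 3.99 × 10^-20

La(OH)3(s) ⇌ La^3+ + 3 OH^-
Stoichiometry gives [La^3+] = (1/3)[OH^-] = 6.200 × 10^-6 M.
Ksp = [La^3+][OH^-]^3
Ksp = 6.200 x 10^-6 × (1.86 x 10^-5)^3 = 3.99 x 10^-20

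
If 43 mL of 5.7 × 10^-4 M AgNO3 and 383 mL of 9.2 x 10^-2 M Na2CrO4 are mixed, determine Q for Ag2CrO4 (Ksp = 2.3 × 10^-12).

Q = 2.7e-10

Total volume = 43 + 383 = 426 mL.
[Ag^+] = 5.7 x 10^-4 × (43/426) = 5.75 x 10^-5 M
[CrO4^2-] = 9.2 × 10^-2 × (383/426) = 8.27 × 10^-2 M
Ag2CrO4(s) ⇌ 2 Ag^+ + CrO4^2-, so Q = [Ag^+]^2[CrO4^2-]
Q = (5.75 × 10^-5)^2(8.27 × 10^-2) = 2.7 x 10^-10
Q > Ksp, so Ag2CrO4 will precipitate.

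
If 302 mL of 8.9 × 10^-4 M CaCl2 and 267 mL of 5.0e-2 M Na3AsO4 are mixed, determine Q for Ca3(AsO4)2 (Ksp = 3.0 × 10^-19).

Q ≈ 5.8e-14

Total volume = 302 + 267 = 569 mL.
[Ca^2+] = 8.9 x 10^-4 × (302/569) = 4.72 x 10^-4 M
[AsO4^3-] = 5.0 × 10^-2 × (267/569) = 2.35 × 10^-2 M
Ca3(AsO4)2(s) ⇌ 3 Ca^2+(aq) + 2 AsO4^3-(aq), so Q = [Ca^2+]^3[AsO4^3-]^2
Q = (4.72 × 10^-4)^3(2.35 × 10^-2)^2 = 5.8 × 10^-14
Q > Ksp, so Ca3(AsO4)2 will precipitate.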